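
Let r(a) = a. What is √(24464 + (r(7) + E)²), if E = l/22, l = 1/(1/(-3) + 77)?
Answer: 9*√7748410609/5060 ≈ 156.57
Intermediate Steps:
l = 3/230 (l = 1/(-⅓ + 77) = 1/(230/3) = 3/230 ≈ 0.013043)
E = 3/5060 (E = (3/230)/22 = (3/230)*(1/22) = 3/5060 ≈ 0.00059289)
√(24464 + (r(7) + E)²) = √(24464 + (7 + 3/5060)²) = √(24464 + (35423/5060)²) = √(24464 + 1254788929/25603600) = √(627621259329/25603600) = 9*√7748410609/5060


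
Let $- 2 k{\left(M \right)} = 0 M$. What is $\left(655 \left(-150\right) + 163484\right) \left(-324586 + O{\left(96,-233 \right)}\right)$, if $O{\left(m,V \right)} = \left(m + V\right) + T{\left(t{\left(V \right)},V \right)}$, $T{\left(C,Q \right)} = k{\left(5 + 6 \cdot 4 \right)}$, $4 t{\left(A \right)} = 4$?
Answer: $-21182980182$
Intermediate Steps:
$t{\left(A \right)} = 1$ ($t{\left(A \right)} = \frac{1}{4} \cdot 4 = 1$)
$k{\left(M \right)} = 0$ ($k{\left(M \right)} = - \frac{0 M}{2} = \left(- \frac{1}{2}\right) 0 = 0$)
$T{\left(C,Q \right)} = 0$
$O{\left(m,V \right)} = V + m$ ($O{\left(m,V \right)} = \left(m + V\right) + 0 = \left(V + m\right) + 0 = V + m$)
$\left(655 \left(-150\right) + 163484\right) \left(-324586 + O{\left(96,-233 \right)}\right) = \left(655 \left(-150\right) + 163484\right) \left(-324586 + \left(-233 + 96\right)\right) = \left(-98250 + 163484\right) \left(-324586 - 137\right) = 65234 \left(-324723\right) = -21182980182$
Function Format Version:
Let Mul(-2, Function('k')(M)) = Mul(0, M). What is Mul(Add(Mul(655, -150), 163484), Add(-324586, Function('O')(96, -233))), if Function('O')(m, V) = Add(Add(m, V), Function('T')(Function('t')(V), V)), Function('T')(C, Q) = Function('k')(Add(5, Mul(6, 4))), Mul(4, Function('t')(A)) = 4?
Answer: -21182980182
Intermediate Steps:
Function('t')(A) = 1 (Function('t')(A) = Mul(Rational(1, 4), 4) = 1)
Function('k')(M) = 0 (Function('k')(M) = Mul(Rational(-1, 2), Mul(0, M)) = Mul(Rational(-1, 2), 0) = 0)
Function('T')(C, Q) = 0
Function('O')(m, V) = Add(V, m) (Function('O')(m, V) = Add(Add(m, V), 0) = Add(Add(V, m), 0) = Add(V, m))
Mul(Add(Mul(655, -150), 163484), Add(-324586, Function('O')(96, -233))) = Mul(Add(Mul(655, -150), 163484), Add(-324586, Add(-233, 96))) = Mul(Add(-98250, 163484), Add(-324586, -137)) = Mul(65234, -324723) = -21182980182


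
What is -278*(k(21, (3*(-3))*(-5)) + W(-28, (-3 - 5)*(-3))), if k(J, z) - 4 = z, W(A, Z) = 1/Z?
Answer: -163603/12 ≈ -13634.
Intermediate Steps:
k(J, z) = 4 + z
-278*(k(21, (3*(-3))*(-5)) + W(-28, (-3 - 5)*(-3))) = -278*((4 + (3*(-3))*(-5)) + 1/((-3 - 5)*(-3))) = -278*((4 - 9*(-5)) + 1/(-8*(-3))) = -278*((4 + 45) + 1/24) = -278*(49 + 1/24) = -278*1177/24 = -163603/12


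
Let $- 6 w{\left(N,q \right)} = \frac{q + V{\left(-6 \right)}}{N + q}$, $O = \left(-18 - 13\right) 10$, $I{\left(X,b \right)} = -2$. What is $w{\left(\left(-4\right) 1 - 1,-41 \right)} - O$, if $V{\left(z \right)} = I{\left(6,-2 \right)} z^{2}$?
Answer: $\frac{85447}{276} \approx 309.59$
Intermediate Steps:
$V{\left(z \right)} = - 2 z^{2}$
$O = -310$ ($O = \left(-31\right) 10 = -310$)
$w{\left(N,q \right)} = - \frac{-72 + q}{6 \left(N + q\right)}$ ($w{\left(N,q \right)} = - \frac{\left(q - 2 \left(-6\right)^{2}\right) \frac{1}{N + q}}{6} = - \frac{\left(q - 72\right) \frac{1}{N + q}}{6} = - \frac{\left(-72 + q\right) \frac{1}{N + q}}{6} = - \frac{\frac{1}{N + q} \left(-72 + q\right)}{6} = - \frac{-72 + q}{6 \left(N + q\right)}$)
$w{\left(\left(-4\right) 1 - 1,-41 \right)} - O = \frac{12 - - \frac{41}{6}}{\left(\left(-4\right) 1 - 1\right) - 41} - -310 = \frac{12 + \frac{41}{6}}{\left(-4 - 1\right) - 41} + 310 = \frac{1}{-5 - 41} \cdot \frac{113}{6} + 310 = \frac{1}{-46} \cdot \frac{113}{6} + 310 = \left(- \frac{1}{46}\right) \frac{113}{6} + 310 = - \frac{113}{276} + 310 = \frac{85447}{276}$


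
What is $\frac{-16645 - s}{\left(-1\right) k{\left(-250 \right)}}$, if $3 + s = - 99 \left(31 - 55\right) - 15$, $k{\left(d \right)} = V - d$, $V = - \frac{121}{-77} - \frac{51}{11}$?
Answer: $\frac{1463231}{19014} \approx 76.955$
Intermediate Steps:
$V = - \frac{236}{77}$ ($V = \left(-121\right) \left(- \frac{1}{77}\right) - \frac{51}{11} = \frac{11}{7} - \frac{51}{11} = - \frac{236}{77} \approx -3.0649$)
$k{\left(d \right)} = - \frac{236}{77} - d$
$s = 2358$ ($s = -3 - \left(15 + 99 \left(31 - 55\right)\right) = -3 - -2361 = -3 + \left(2376 - 15\right) = -3 + 2361 = 2358$)
$\frac{-16645 - s}{\left(-1\right) k{\left(-250 \right)}} = \frac{-16645 - 2358}{\left(-1\right) \left(- \frac{236}{77} - -250\right)} = \frac{-16645 - 2358}{\left(-1\right) \left(- \frac{236}{77} + 250\right)} = - \frac{19003}{\left(-1\right) \frac{19014}{77}} = - \frac{19003}{- \frac{19014}{77}} = \left(-19003\right) \left(- \frac{77}{19014}\right) = \frac{1463231}{19014}$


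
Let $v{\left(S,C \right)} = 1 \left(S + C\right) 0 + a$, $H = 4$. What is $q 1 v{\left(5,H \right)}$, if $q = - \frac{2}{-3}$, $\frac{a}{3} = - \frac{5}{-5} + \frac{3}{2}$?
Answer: $5$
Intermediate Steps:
$a = \frac{15}{2}$ ($a = 3 \left(- \frac{5}{-5} + \frac{3}{2}\right) = 3 \left(\left(-5\right) \left(- \frac{1}{5}\right) + 3 \cdot \frac{1}{2}\right) = 3 \left(1 + \frac{3}{2}\right) = 3 \cdot \frac{5}{2} = \frac{15}{2} \approx 7.5$)
$v{\left(S,C \right)} = \frac{15}{2}$ ($v{\left(S,C \right)} = 1 \left(S + C\right) 0 + \frac{15}{2} = 1 \left(C + S\right) 0 + \frac{15}{2} = 1 \cdot 0 + \frac{15}{2} = 0 + \frac{15}{2} = \frac{15}{2}$)
$q = \frac{2}{3}$ ($q = \left(-2\right) \left(- \frac{1}{3}\right) = \frac{2}{3} \approx 0.66667$)
$q 1 v{\left(5,H \right)} = \frac{2}{3} \cdot 1 \cdot \frac{15}{2} = \frac{2}{3} \cdot \frac{15}{2} = 5$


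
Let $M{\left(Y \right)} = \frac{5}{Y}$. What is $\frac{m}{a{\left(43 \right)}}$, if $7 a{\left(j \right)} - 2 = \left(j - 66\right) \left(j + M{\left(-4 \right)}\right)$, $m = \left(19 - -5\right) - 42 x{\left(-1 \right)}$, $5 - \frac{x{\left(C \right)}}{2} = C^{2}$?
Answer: $\frac{8736}{3833} \approx 2.2792$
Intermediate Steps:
$x{\left(C \right)} = 10 - 2 C^{2}$
$m = -312$ ($m = \left(19 - -5\right) - 42 \left(10 - 2 \left(-1\right)^{2}\right) = \left(19 + 5\right) - 42 \left(10 - 2\right) = 24 - 42 \left(10 - 2\right) = 24 - 336 = -312$)
$a{\left(j \right)} = \frac{2}{7} + \frac{\left(-66 + j\right) \left(- \frac{5}{4} + j\right)}{7}$ ($a{\left(j \right)} = \frac{2}{7} + \frac{\left(j - 66\right) \left(j + \frac{5}{-4}\right)}{7} = \frac{2}{7} + \frac{\left(-66 + j\right) \left(j + 5 \left(- \frac{1}{4}\right)\right)}{7} = \frac{2}{7} + \frac{\left(-66 + j\right) \left(j - \frac{5}{4}\right)}{7} = \frac{2}{7} + \frac{\left(-66 + j\right) \left(- \frac{5}{4} + j\right)}{7}$)
$\frac{m}{a{\left(43 \right)}} = - \frac{312}{\frac{169}{14} - \frac{11567}{28} + \frac{43^{2}}{7}} = - \frac{312}{\frac{169}{14} - \frac{11567}{28} + \frac{1}{7} \cdot 1849} = - \frac{312}{\frac{169}{14} - \frac{11567}{28} + \frac{1849}{7}} = - \frac{312}{- \frac{3833}{28}} = \left(-312\right) \left(- \frac{28}{3833}\right) = \frac{8736}{3833}$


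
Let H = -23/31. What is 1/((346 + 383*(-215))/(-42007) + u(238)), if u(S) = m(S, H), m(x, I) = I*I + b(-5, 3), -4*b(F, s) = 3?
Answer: 161474908/282984787 ≈ 0.57061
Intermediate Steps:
b(F, s) = -3/4 (b(F, s) = -1/4*3 = -3/4)
H = -23/31 (H = -23*1/31 = -23/31 ≈ -0.74194)
m(x, I) = -3/4 + I**2 (m(x, I) = I*I - 3/4 = I**2 - 3/4 = -3/4 + I**2)
u(S) = -767/3844 (u(S) = -3/4 + (-23/31)**2 = -3/4 + 529/961 = -767/3844)
1/((346 + 383*(-215))/(-42007) + u(238)) = 1/((346 + 383*(-215))/(-42007) - 767/3844) = 1/((346 - 82345)*(-1/42007) - 767/3844) = 1/(-81999*(-1/42007) - 767/3844) = 1/(81999/42007 - 767/3844) = 1/(282984787/161474908) = 161474908/282984787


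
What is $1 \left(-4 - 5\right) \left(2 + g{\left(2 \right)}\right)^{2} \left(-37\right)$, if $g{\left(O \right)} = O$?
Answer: $5328$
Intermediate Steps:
$1 \left(-4 - 5\right) \left(2 + g{\left(2 \right)}\right)^{2} \left(-37\right) = 1 \left(-4 - 5\right) \left(2 + 2\right)^{2} \left(-37\right) = 1 \left(-9\right) 4^{2} \left(-37\right) = \left(-9\right) 16 \left(-37\right) = \left(-144\right) \left(-37\right) = 5328$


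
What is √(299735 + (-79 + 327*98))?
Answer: √331702 ≈ 575.94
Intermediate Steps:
√(299735 + (-79 + 327*98)) = √(299735 + (-79 + 32046)) = √(299735 + 31967) = √331702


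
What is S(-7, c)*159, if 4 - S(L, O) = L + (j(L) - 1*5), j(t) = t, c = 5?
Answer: 3657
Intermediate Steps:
S(L, O) = 9 - 2*L (S(L, O) = 4 - (L + (L - 1*5)) = 4 - (L + (L - 5)) = 4 - (L + (-5 + L)) = 4 - (-5 + 2*L) = 4 + (5 - 2*L) = 9 - 2*L)
S(-7, c)*159 = (9 - 2*(-7))*159 = (9 + 14)*159 = 23*159 = 3657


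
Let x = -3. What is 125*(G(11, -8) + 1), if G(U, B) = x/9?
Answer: 250/3 ≈ 83.333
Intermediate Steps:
G(U, B) = -⅓ (G(U, B) = -3/9 = -3*⅑ = -⅓)
125*(G(11, -8) + 1) = 125*(-⅓ + 1) = 125*(⅔) = 250/3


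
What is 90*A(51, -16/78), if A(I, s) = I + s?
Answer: 59430/13 ≈ 4571.5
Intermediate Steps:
90*A(51, -16/78) = 90*(51 - 16/78) = 90*(51 - 16*1/78) = 90*(51 - 8/39) = 90*(1981/39) = 59430/13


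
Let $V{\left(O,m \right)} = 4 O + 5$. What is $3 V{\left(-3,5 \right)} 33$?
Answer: $-693$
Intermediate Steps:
$V{\left(O,m \right)} = 5 + 4 O$
$3 V{\left(-3,5 \right)} 33 = 3 \left(5 + 4 \left(-3\right)\right) 33 = 3 \left(5 - 12\right) 33 = 3 \left(-7\right) 33 = \left(-21\right) 33 = -693$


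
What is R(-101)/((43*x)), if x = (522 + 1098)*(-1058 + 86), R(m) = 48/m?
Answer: 1/142472115 ≈ 7.0189e-9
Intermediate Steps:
x = -1574640 (x = 1620*(-972) = -1574640)
R(-101)/((43*x)) = (48/(-101))/((43*(-1574640))) = (48*(-1/101))/(-67709520) = -48/101*(-1/67709520) = 1/142472115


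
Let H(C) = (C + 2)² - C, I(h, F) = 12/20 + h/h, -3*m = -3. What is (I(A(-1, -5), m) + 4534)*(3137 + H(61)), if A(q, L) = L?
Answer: 31953302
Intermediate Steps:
m = 1 (m = -⅓*(-3) = 1)
I(h, F) = 8/5 (I(h, F) = 12*(1/20) + 1 = ⅗ + 1 = 8/5)
H(C) = (2 + C)² - C
(I(A(-1, -5), m) + 4534)*(3137 + H(61)) = (8/5 + 4534)*(3137 + ((2 + 61)² - 1*61)) = 22678*(3137 + (63² - 61))/5 = 22678*(3137 + (3969 - 61))/5 = 22678*(3137 + 3908)/5 = (22678/5)*7045 = 31953302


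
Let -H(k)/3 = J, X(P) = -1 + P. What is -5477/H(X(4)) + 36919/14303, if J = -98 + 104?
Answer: 79002073/257454 ≈ 306.86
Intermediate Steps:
J = 6
H(k) = -18 (H(k) = -3*6 = -18)
-5477/H(X(4)) + 36919/14303 = -5477/(-18) + 36919/14303 = -5477*(-1/18) + 36919*(1/14303) = 5477/18 + 36919/14303 = 79002073/257454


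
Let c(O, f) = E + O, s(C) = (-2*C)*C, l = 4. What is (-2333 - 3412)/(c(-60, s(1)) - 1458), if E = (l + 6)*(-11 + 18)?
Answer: 5745/1448 ≈ 3.9675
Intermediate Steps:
s(C) = -2*C²
E = 70 (E = (4 + 6)*(-11 + 18) = 10*7 = 70)
c(O, f) = 70 + O
(-2333 - 3412)/(c(-60, s(1)) - 1458) = (-2333 - 3412)/((70 - 60) - 1458) = -5745/(10 - 1458) = -5745/(-1448) = -5745*(-1/1448) = 5745/1448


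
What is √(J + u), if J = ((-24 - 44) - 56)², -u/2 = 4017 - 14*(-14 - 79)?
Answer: √4738 ≈ 68.833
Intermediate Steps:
u = -10638 (u = -2*(4017 - 14*(-14 - 79)) = -2*(4017 - 14*(-93)) = -2*(4017 - 1*(-1302)) = -2*(4017 + 1302) = -2*5319 = -10638)
J = 15376 (J = (-68 - 56)² = (-124)² = 15376)
√(J + u) = √(15376 - 10638) = √4738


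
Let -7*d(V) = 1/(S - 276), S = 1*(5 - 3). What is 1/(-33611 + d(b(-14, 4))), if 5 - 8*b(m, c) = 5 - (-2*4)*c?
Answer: -1918/64465897 ≈ -2.9752e-5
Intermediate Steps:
S = 2 (S = 1*2 = 2)
b(m, c) = -c (b(m, c) = 5/8 - (5 - (-2*4)*c)/8 = 5/8 - (5 - (-8)*c)/8 = 5/8 - (5 + 8*c)/8 = 5/8 + (-5/8 - c) = -c)
d(V) = 1/1918 (d(V) = -1/(7*(2 - 276)) = -1/7/(-274) = -1/7*(-1/274) = 1/1918)
1/(-33611 + d(b(-14, 4))) = 1/(-33611 + 1/1918) = 1/(-64465897/1918) = -1918/64465897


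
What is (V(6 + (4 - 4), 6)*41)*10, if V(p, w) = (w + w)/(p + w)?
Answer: 410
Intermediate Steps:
V(p, w) = 2*w/(p + w) (V(p, w) = (2*w)/(p + w) = 2*w/(p + w))
(V(6 + (4 - 4), 6)*41)*10 = ((2*6/((6 + (4 - 4)) + 6))*41)*10 = ((2*6/((6 + 0) + 6))*41)*10 = ((2*6/(6 + 6))*41)*10 = ((2*6/12)*41)*10 = ((2*6*(1/12))*41)*10 = (1*41)*10 = 41*10 = 410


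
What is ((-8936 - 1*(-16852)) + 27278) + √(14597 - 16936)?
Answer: 35194 + I*√2339 ≈ 35194.0 + 48.363*I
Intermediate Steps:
((-8936 - 1*(-16852)) + 27278) + √(14597 - 16936) = ((-8936 + 16852) + 27278) + √(-2339) = (7916 + 27278) + I*√2339 = 35194 + I*√2339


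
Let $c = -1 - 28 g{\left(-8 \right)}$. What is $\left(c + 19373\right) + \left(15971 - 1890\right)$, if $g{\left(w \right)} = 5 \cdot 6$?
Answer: $32613$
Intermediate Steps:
$g{\left(w \right)} = 30$
$c = -841$ ($c = -1 - 840 = -841$)
$\left(c + 19373\right) + \left(15971 - 1890\right) = \left(-841 + 19373\right) + \left(15971 - 1890\right) = 18532 + \left(15971 - 1890\right) = 18532 + 14081 = 32613$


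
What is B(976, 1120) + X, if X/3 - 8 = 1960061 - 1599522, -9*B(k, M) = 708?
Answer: 3244687/3 ≈ 1.0816e+6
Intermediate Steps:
B(k, M) = -236/3 (B(k, M) = -⅑*708 = -236/3)
X = 1081641 (X = 24 + 3*(1960061 - 1599522) = 24 + 3*360539 = 24 + 1081617 = 1081641)
B(976, 1120) + X = -236/3 + 1081641 = 3244687/3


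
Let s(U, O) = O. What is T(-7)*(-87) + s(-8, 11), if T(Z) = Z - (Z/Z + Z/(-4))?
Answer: 3437/4 ≈ 859.25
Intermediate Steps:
T(Z) = -1 + 5*Z/4 (T(Z) = Z - (1 + Z*(-¼)) = Z - (1 - Z/4) = Z + (-1 + Z/4) = -1 + 5*Z/4)
T(-7)*(-87) + s(-8, 11) = (-1 + (5/4)*(-7))*(-87) + 11 = (-1 - 35/4)*(-87) + 11 = -39/4*(-87) + 11 = 3393/4 + 11 = 3437/4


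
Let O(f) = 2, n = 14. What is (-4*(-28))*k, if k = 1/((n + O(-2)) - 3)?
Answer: 112/13 ≈ 8.6154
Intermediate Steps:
k = 1/13 (k = 1/((14 + 2) - 3) = 1/(16 - 3) = 1/13 ≈ 0.076923)
(-4*(-28))*k = -4*(-28)*(1/13) = 112*(1/13) = 112/13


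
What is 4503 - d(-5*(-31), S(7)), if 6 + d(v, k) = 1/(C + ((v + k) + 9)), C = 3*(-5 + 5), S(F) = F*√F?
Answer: 119727313/26553 + 7*√7/26553 ≈ 4509.0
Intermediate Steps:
S(F) = F^(3/2)
C = 0 (C = 3*0 = 0)
d(v, k) = -6 + 1/(9 + k + v) (d(v, k) = -6 + 1/(0 + ((v + k) + 9)) = -6 + 1/(0 + ((k + v) + 9)) = -6 + 1/(0 + (9 + k + v)) = -6 + 1/(9 + k + v))
4503 - d(-5*(-31), S(7)) = 4503 - (-53 - 42*√7 - (-30)*(-31))/(9 + 7^(3/2) - 5*(-31)) = 4503 - (-53 - 42*√7 - 6*155)/(9 + 7*√7 + 155) = 4503 - (-53 - 42*√7 - 930)/(164 + 7*√7) = 4503 - (-983 - 42*√7)/(164 + 7*√7)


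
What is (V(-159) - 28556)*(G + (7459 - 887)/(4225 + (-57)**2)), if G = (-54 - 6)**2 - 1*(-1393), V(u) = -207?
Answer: -536778758901/3737 ≈ -1.4364e+8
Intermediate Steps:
G = 4993 (G = (-60)**2 + 1393 = 3600 + 1393 = 4993)
(V(-159) - 28556)*(G + (7459 - 887)/(4225 + (-57)**2)) = (-207 - 28556)*(4993 + (7459 - 887)/(4225 + (-57)**2)) = -28763*(4993 + 6572/(4225 + 3249)) = -28763*(4993 + 6572/7474) = -28763*(4993 + 6572*(1/7474)) = -28763*(4993 + 3286/3737) = -28763*18662127/3737 = -536778758901/3737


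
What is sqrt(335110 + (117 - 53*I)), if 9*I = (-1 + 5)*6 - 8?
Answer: 7*sqrt(61555)/3 ≈ 578.91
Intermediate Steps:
I = 16/9 (I = ((-1 + 5)*6 - 8)/9 = (4*6 - 8)/9 = (24 - 8)/9 = (1/9)*16 = 16/9 ≈ 1.7778)
sqrt(335110 + (117 - 53*I)) = sqrt(335110 + (117 - 53*16/9)) = sqrt(335110 + (117 - 848/9)) = sqrt(335110 + 205/9) = sqrt(3016195/9) = 7*sqrt(61555)/3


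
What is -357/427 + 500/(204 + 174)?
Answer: 5611/11529 ≈ 0.48669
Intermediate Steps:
-357/427 + 500/(204 + 174) = -357*1/427 + 500/378 = -51/61 + 500*(1/378) = -51/61 + 250/189 = 5611/11529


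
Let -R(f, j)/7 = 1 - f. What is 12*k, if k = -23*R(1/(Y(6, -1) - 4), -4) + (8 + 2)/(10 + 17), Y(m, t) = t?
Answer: 104528/45 ≈ 2322.8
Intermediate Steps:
R(f, j) = -7 + 7*f (R(f, j) = -7*(1 - f) = -7 + 7*f)
k = 26132/135 (k = -23*(-7 + 7/(-1 - 4)) + (8 + 2)/(10 + 17) = -23*(-7 + 7/(-5)) + 10/27 = -23*(-7 + 7*(-1/5)) + 10*(1/27) = -23*(-7 - 7/5) + 10/27 = -23*(-42/5) + 10/27 = 966/5 + 10/27 = 26132/135 ≈ 193.57)
12*k = 12*(26132/135) = 104528/45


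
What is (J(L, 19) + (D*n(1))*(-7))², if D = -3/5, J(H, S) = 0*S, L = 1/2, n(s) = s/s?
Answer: 441/25 ≈ 17.640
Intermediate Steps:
n(s) = 1
L = ½ ≈ 0.50000
J(H, S) = 0
D = -⅗ (D = -3*⅕ = -⅗ ≈ -0.60000)
(J(L, 19) + (D*n(1))*(-7))² = (0 - ⅗*1*(-7))² = (0 - ⅗*(-7))² = (0 + 21/5)² = (21/5)² = 441/25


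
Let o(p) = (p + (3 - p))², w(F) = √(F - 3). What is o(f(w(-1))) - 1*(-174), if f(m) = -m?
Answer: 183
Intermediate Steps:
w(F) = √(-3 + F)
o(p) = 9 (o(p) = 3² = 9)
o(f(w(-1))) - 1*(-174) = 9 - 1*(-174) = 9 + 174 = 183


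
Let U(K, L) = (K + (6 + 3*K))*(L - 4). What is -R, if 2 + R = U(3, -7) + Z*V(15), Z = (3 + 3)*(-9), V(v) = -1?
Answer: 146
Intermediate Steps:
U(K, L) = (-4 + L)*(6 + 4*K) (U(K, L) = (6 + 4*K)*(-4 + L) = (-4 + L)*(6 + 4*K))
Z = -54 (Z = 6*(-9) = -54)
R = -146 (R = -2 + ((-24 - 16*3 + 6*(-7) + 4*3*(-7)) - 54*(-1)) = -2 + ((-24 - 48 - 42 - 84) + 54) = -2 + (-198 + 54) = -2 - 144 = -146)
-R = -1*(-146) = 146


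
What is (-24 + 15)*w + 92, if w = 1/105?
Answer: 3217/35 ≈ 91.914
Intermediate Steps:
w = 1/105 ≈ 0.0095238
(-24 + 15)*w + 92 = (-24 + 15)*(1/105) + 92 = -9*1/105 + 92 = -3/35 + 92 = 3217/35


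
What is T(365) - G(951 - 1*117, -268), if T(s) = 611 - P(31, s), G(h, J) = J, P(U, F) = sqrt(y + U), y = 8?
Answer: 879 - sqrt(39) ≈ 872.75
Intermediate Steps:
P(U, F) = sqrt(8 + U)
T(s) = 611 - sqrt(39) (T(s) = 611 - sqrt(8 + 31) = 611 - sqrt(39))
T(365) - G(951 - 1*117, -268) = (611 - sqrt(39)) - 1*(-268) = (611 - sqrt(39)) + 268 = 879 - sqrt(39)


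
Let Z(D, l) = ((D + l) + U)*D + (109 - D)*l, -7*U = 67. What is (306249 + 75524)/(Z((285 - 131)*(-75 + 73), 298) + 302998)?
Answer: 381773/433292 ≈ 0.88110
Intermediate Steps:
U = -67/7 (U = -1/7*67 = -67/7 ≈ -9.5714)
Z(D, l) = D*(-67/7 + D + l) + l*(109 - D) (Z(D, l) = ((D + l) - 67/7)*D + (109 - D)*l = (-67/7 + D + l)*D + l*(109 - D) = D*(-67/7 + D + l) + l*(109 - D))
(306249 + 75524)/(Z((285 - 131)*(-75 + 73), 298) + 302998) = (306249 + 75524)/((((285 - 131)*(-75 + 73))**2 + 109*298 - 67*(285 - 131)*(-75 + 73)/7) + 302998) = 381773/(((154*(-2))**2 + 32482 - 1474*(-2)) + 302998) = 381773/(((-308)**2 + 32482 - 67/7*(-308)) + 302998) = 381773/((94864 + 32482 + 2948) + 302998) = 381773/(130294 + 302998) = 381773/433292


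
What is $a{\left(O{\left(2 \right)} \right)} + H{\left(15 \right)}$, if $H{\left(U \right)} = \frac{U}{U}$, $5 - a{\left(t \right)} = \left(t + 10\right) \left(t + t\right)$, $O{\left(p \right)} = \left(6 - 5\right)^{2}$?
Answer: $-16$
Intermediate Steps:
$O{\left(p \right)} = 1$ ($O{\left(p \right)} = 1^{2} = 1$)
$a{\left(t \right)} = 5 - 2 t \left(10 + t\right)$ ($a{\left(t \right)} = 5 - \left(t + 10\right) \left(t + t\right) = 5 - \left(10 + t\right) 2 t = 5 - 2 t \left(10 + t\right)$)
$H{\left(U \right)} = 1$
$a{\left(O{\left(2 \right)} \right)} + H{\left(15 \right)} = \left(5 - 20 - 2 \cdot 1^{2}\right) + 1 = \left(5 - 20 - 2\right) + 1 = -17 + 1 = -16$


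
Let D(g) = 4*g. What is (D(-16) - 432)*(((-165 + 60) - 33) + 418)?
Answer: -138880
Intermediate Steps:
(D(-16) - 432)*(((-165 + 60) - 33) + 418) = (4*(-16) - 432)*(((-165 + 60) - 33) + 418) = (-64 - 432)*((-105 - 33) + 418) = -496*(-138 + 418) = -496*280 = -138880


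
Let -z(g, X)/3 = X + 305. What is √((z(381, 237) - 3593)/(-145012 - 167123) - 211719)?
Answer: I*√20627411774106210/312135 ≈ 460.13*I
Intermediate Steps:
z(g, X) = -915 - 3*X (z(g, X) = -3*(X + 305) = -3*(305 + X) = -915 - 3*X)
√((z(381, 237) - 3593)/(-145012 - 167123) - 211719) = √(((-915 - 3*237) - 3593)/(-145012 - 167123) - 211719) = √(((-915 - 711) - 3593)/(-312135) - 211719) = √((-1626 - 3593)*(-1/312135) - 211719) = √(-5219*(-1/312135) - 211719) = √(5219/312135 - 211719) = √(-66084904846/312135) = I*√20627411774106210/312135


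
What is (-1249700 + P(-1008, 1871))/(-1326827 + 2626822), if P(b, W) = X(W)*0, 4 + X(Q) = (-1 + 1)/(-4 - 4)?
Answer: -249940/259999 ≈ -0.96131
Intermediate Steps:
X(Q) = -4 (X(Q) = -4 + (-1 + 1)/(-4 - 4) = -4 + 0/(-8) = -4 + 0*(-⅛) = -4 + 0 = -4)
P(b, W) = 0 (P(b, W) = -4*0 = 0)
(-1249700 + P(-1008, 1871))/(-1326827 + 2626822) = (-1249700 + 0)/(-1326827 + 2626822) = -1249700/1299995 = -1249700*1/1299995 = -249940/259999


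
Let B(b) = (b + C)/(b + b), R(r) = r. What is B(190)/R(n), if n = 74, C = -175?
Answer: 3/5624 ≈ 0.00053343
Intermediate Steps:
B(b) = (-175 + b)/(2*b) (B(b) = (b - 175)/(b + b) = (-175 + b)/((2*b)) = (-175 + b)*(1/(2*b)) = (-175 + b)/(2*b))
B(190)/R(n) = ((½)*(-175 + 190)/190)/74 = ((½)*(1/190)*15)*(1/74) = (3/76)*(1/74) = 3/5624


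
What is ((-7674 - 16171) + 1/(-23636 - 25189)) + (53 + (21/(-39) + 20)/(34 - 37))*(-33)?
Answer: -16109271688/634725 ≈ -25380.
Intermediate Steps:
((-7674 - 16171) + 1/(-23636 - 25189)) + (53 + (21/(-39) + 20)/(34 - 37))*(-33) = (-23845 + 1/(-48825)) + (53 + (21*(-1/39) + 20)/(-3))*(-33) = (-23845 - 1/48825) + (53 + (-7/13 + 20)*(-1/3))*(-33) = -1164232126/48825 + (53 + (253/13)*(-1/3))*(-33) = -1164232126/48825 + (53 - 253/39)*(-33) = -1164232126/48825 + (1814/39)*(-33) = -1164232126/48825 - 19954/13 = -16109271688/634725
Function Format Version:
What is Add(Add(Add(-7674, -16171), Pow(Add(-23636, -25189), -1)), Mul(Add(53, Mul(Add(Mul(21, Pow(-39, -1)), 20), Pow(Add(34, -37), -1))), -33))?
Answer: Rational(-16109271688, 634725) ≈ -25380.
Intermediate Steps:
Add(Add(Add(-7674, -16171), Pow(Add(-23636, -25189), -1)), Mul(Add(53, Mul(Add(Mul(21, Pow(-39, -1)), 20), Pow(Add(34, -37), -1))), -33)) = Add(Add(-23845, Pow(-48825, -1)), Mul(Add(53, Mul(Add(Mul(21, Rational(-1, 39)), 20), Pow(-3, -1))), -33)) = Add(Add(-23845, Rational(-1, 48825)), Mul(Add(53, Mul(Add(Rational(-7, 13), 20), Rational(-1, 3))), -33)) = Add(Rational(-1164232126, 48825), Mul(Add(53, Mul(Rational(253, 13), Rational(-1, 3))), -33)) = Add(Rational(-1164232126, 48825), Mul(Add(53, Rational(-253, 39)), -33)) = Add(Rational(-1164232126, 48825), Mul(Rational(1814, 39), -33)) = Add(Rational(-1164232126, 48825), Rational(-19954, 13)) = Rational(-16109271688, 634725)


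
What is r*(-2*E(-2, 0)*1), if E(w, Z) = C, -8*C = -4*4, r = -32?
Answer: 128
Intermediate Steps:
C = 2 (C = -(-1)*4/2 = -⅛*(-16) = 2)
E(w, Z) = 2
r*(-2*E(-2, 0)*1) = -32*(-2*2) = -(-128) = -32*(-4) = 128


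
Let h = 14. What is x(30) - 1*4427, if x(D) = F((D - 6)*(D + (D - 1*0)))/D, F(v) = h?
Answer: -66398/15 ≈ -4426.5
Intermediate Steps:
F(v) = 14
x(D) = 14/D
x(30) - 1*4427 = 14/30 - 1*4427 = 14*(1/30) - 4427 = 7/15 - 4427 = -66398/15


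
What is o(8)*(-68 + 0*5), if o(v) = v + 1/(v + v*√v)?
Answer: -7599/14 - 17*√2/7 ≈ -546.22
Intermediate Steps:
o(v) = v + 1/(v + v^(3/2))
o(8)*(-68 + 0*5) = ((1 + 8² + 8^(5/2))/(8 + 8^(3/2)))*(-68 + 0*5) = ((1 + 64 + 128*√2)/(8 + 16*√2))*(-68 + 0) = ((65 + 128*√2)/(8 + 16*√2))*(-68) = -68*(65 + 128*√2)/(8 + 16*√2)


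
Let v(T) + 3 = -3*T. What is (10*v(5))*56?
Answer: -10080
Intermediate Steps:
v(T) = -3 - 3*T
(10*v(5))*56 = (10*(-3 - 3*5))*56 = (10*(-3 - 15))*56 = (10*(-18))*56 = -180*56 = -10080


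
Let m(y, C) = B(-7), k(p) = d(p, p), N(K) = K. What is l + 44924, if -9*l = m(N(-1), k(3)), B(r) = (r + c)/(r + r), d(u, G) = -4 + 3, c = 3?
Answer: 2830210/63 ≈ 44924.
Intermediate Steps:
d(u, G) = -1
k(p) = -1
B(r) = (3 + r)/(2*r) (B(r) = (r + 3)/(r + r) = (3 + r)/((2*r)) = (3 + r)*(1/(2*r)) = (3 + r)/(2*r))
m(y, C) = 2/7 (m(y, C) = (½)*(3 - 7)/(-7) = (½)*(-⅐)*(-4) = 2/7)
l = -2/63 (l = -⅑*2/7 = -2/63 ≈ -0.031746)
l + 44924 = -2/63 + 44924 = 2830210/63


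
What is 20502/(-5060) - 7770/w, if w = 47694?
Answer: -84761549/20110970 ≈ -4.2147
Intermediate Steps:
20502/(-5060) - 7770/w = 20502/(-5060) - 7770/47694 = 20502*(-1/5060) - 7770*1/47694 = -10251/2530 - 1295/7949 = -84761549/20110970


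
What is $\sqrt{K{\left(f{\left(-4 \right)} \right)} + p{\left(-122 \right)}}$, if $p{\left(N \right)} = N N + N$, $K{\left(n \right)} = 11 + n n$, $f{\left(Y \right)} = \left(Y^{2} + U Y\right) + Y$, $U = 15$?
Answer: $\sqrt{17077} \approx 130.68$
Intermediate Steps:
$f{\left(Y \right)} = Y^{2} + 16 Y$ ($f{\left(Y \right)} = \left(Y^{2} + 15 Y\right) + Y = Y^{2} + 16 Y$)
$K{\left(n \right)} = 11 + n^{2}$
$p{\left(N \right)} = N + N^{2}$ ($p{\left(N \right)} = N^{2} + N = N + N^{2}$)
$\sqrt{K{\left(f{\left(-4 \right)} \right)} + p{\left(-122 \right)}} = \sqrt{\left(11 + \left(- 4 \left(16 - 4\right)\right)^{2}\right) - 122 \left(1 - 122\right)} = \sqrt{\left(11 + \left(\left(-4\right) 12\right)^{2}\right) - -14762} = \sqrt{\left(11 + \left(-48\right)^{2}\right) + 14762} = \sqrt{\left(11 + 2304\right) + 14762} = \sqrt{2315 + 14762} = \sqrt{17077}$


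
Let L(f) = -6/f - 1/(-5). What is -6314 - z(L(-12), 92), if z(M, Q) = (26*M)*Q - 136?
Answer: -39262/5 ≈ -7852.4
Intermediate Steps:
L(f) = ⅕ - 6/f (L(f) = -6/f - 1*(-⅕) = -6/f + ⅕ = ⅕ - 6/f)
z(M, Q) = -136 + 26*M*Q (z(M, Q) = 26*M*Q - 136 = -136 + 26*M*Q)
-6314 - z(L(-12), 92) = -6314 - (-136 + 26*((⅕)*(-30 - 12)/(-12))*92) = -6314 - (-136 + 26*((⅕)*(-1/12)*(-42))*92) = -6314 - (-136 + 26*(7/10)*92) = -6314 - (-136 + 8372/5) = -6314 - 1*7692/5 = -6314 - 7692/5 = -39262/5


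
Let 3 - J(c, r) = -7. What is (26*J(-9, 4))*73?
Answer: 18980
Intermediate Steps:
J(c, r) = 10 (J(c, r) = 3 - 1*(-7) = 3 + 7 = 10)
(26*J(-9, 4))*73 = (26*10)*73 = 260*73 = 18980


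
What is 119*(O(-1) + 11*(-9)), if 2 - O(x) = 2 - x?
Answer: -11900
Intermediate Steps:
O(x) = x (O(x) = 2 - (2 - x) = 2 + (-2 + x) = x)
119*(O(-1) + 11*(-9)) = 119*(-1 + 11*(-9)) = 119*(-1 - 99) = 119*(-100) = -11900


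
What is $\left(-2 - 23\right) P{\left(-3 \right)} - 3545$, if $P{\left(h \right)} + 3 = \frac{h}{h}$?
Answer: $-3495$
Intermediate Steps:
$P{\left(h \right)} = -2$ ($P{\left(h \right)} = -3 + \frac{h}{h} = -3 + 1 = -2$)
$\left(-2 - 23\right) P{\left(-3 \right)} - 3545 = \left(-2 - 23\right) \left(-2\right) - 3545 = \left(-25\right) \left(-2\right) - 3545 = 50 - 3545 = -3495$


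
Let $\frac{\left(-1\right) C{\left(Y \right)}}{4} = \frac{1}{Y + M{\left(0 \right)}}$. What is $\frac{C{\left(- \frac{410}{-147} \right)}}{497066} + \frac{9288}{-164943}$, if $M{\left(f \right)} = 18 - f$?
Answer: $- \frac{130637795879}{2319944212216} \approx -0.056311$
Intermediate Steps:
$C{\left(Y \right)} = - \frac{4}{18 + Y}$ ($C{\left(Y \right)} = - \frac{4}{Y + \left(18 - 0\right)} = - \frac{4}{Y + \left(18 + 0\right)} = - \frac{4}{Y + 18} = - \frac{4}{18 + Y}$)
$\frac{C{\left(- \frac{410}{-147} \right)}}{497066} + \frac{9288}{-164943} = \frac{\left(-4\right) \frac{1}{18 - \frac{410}{-147}}}{497066} + \frac{9288}{-164943} = - \frac{4}{18 - - \frac{410}{147}} \cdot \frac{1}{497066} + 9288 \left(- \frac{1}{164943}\right) = - \frac{4}{18 + \frac{410}{147}} \cdot \frac{1}{497066} - \frac{344}{6109} = - \frac{4}{\frac{3056}{147}} \cdot \frac{1}{497066} - \frac{344}{6109} = \left(-4\right) \frac{147}{3056} \cdot \frac{1}{497066} - \frac{344}{6109} = \left(- \frac{147}{764}\right) \frac{1}{497066} - \frac{344}{6109} = - \frac{147}{379758424} - \frac{344}{6109} = - \frac{130637795879}{2319944212216}$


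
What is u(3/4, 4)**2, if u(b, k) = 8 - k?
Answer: 16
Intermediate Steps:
u(3/4, 4)**2 = (8 - 1*4)**2 = (8 - 4)**2 = 4**2 = 16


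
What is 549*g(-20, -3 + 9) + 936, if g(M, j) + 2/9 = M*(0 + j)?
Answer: -65066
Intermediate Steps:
g(M, j) = -2/9 + M*j (g(M, j) = -2/9 + M*(0 + j) = -2/9 + M*j)
549*g(-20, -3 + 9) + 936 = 549*(-2/9 - 20*(-3 + 9)) + 936 = 549*(-2/9 - 20*6) + 936 = 549*(-2/9 - 120) + 936 = 549*(-1082/9) + 936 = -66002 + 936 = -65066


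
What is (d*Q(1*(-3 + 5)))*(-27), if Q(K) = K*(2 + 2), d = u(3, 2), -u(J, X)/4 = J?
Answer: 2592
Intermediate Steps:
u(J, X) = -4*J
d = -12 (d = -4*3 = -12)
Q(K) = 4*K (Q(K) = K*4 = 4*K)
(d*Q(1*(-3 + 5)))*(-27) = -48*1*(-3 + 5)*(-27) = -48*1*2*(-27) = -48*2*(-27) = -12*8*(-27) = -96*(-27) = 2592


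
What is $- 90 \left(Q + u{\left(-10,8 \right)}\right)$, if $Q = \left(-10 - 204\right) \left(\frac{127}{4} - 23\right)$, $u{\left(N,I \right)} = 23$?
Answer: $166455$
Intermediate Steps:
$Q = - \frac{3745}{2}$ ($Q = - 214 \left(127 \cdot \frac{1}{4} - 23\right) = - 214 \left(\frac{127}{4} - 23\right) = \left(-214\right) \frac{35}{4} = - \frac{3745}{2} \approx -1872.5$)
$- 90 \left(Q + u{\left(-10,8 \right)}\right) = - 90 \left(- \frac{3745}{2} + 23\right) = \left(-90\right) \left(- \frac{3699}{2}\right) = 166455$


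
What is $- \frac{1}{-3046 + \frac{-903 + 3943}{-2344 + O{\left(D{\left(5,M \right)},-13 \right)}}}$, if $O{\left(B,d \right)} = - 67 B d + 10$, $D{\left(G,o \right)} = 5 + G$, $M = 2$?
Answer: $\frac{797}{2427282} \approx 0.00032835$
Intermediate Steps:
$O{\left(B,d \right)} = 10 - 67 B d$ ($O{\left(B,d \right)} = - 67 B d + 10 = 10 - 67 B d$)
$- \frac{1}{-3046 + \frac{-903 + 3943}{-2344 + O{\left(D{\left(5,M \right)},-13 \right)}}} = - \frac{1}{-3046 + \frac{-903 + 3943}{-2344 - \left(-10 + 67 \left(5 + 5\right) \left(-13\right)\right)}} = - \frac{1}{-3046 + \frac{3040}{-2344 - \left(-10 + 670 \left(-13\right)\right)}} = - \frac{1}{-3046 + \frac{3040}{-2344 + \left(10 + 8710\right)}} = - \frac{1}{-3046 + \frac{3040}{-2344 + 8720}} = - \frac{1}{-3046 + \frac{3040}{6376}} = - \frac{1}{-3046 + 3040 \cdot \frac{1}{6376}} = - \frac{1}{-3046 + \frac{380}{797}} = - \frac{1}{- \frac{2427282}{797}} = \left(-1\right) \left(- \frac{797}{2427282}\right) = \frac{797}{2427282}$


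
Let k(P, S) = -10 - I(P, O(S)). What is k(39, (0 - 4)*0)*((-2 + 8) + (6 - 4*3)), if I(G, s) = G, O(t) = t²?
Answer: 0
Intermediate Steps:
k(P, S) = -10 - P
k(39, (0 - 4)*0)*((-2 + 8) + (6 - 4*3)) = (-10 - 1*39)*((-2 + 8) + (6 - 4*3)) = (-10 - 39)*(6 + (6 - 12)) = -49*(6 - 6) = -49*0 = 0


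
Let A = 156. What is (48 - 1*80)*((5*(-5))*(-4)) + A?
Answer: -3044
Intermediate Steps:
(48 - 1*80)*((5*(-5))*(-4)) + A = (48 - 1*80)*((5*(-5))*(-4)) + 156 = (48 - 80)*(-25*(-4)) + 156 = -32*100 + 156 = -3200 + 156 = -3044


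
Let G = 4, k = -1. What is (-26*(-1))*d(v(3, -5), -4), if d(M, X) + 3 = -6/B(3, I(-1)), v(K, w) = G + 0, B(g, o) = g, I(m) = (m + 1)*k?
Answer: -130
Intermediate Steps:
I(m) = -1 - m (I(m) = (m + 1)*(-1) = (1 + m)*(-1) = -1 - m)
v(K, w) = 4 (v(K, w) = 4 + 0 = 4)
d(M, X) = -5 (d(M, X) = -3 - 6/3 = -3 - 6*⅓ = -3 - 2 = -5)
(-26*(-1))*d(v(3, -5), -4) = -26*(-1)*(-5) = 26*(-5) = -130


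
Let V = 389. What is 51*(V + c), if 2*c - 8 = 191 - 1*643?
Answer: 8517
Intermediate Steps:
c = -222 (c = 4 + (191 - 1*643)/2 = 4 + (191 - 643)/2 = 4 + (½)*(-452) = 4 - 226 = -222)
51*(V + c) = 51*(389 - 222) = 51*167 = 8517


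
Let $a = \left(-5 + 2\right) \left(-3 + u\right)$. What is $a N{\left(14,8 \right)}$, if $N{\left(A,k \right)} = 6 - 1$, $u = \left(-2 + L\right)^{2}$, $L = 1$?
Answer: $30$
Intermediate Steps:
$u = 1$ ($u = \left(-2 + 1\right)^{2} = \left(-1\right)^{2} = 1$)
$N{\left(A,k \right)} = 5$
$a = 6$ ($a = \left(-5 + 2\right) \left(-3 + 1\right) = \left(-3\right) \left(-2\right) = 6$)
$a N{\left(14,8 \right)} = 6 \cdot 5 = 30$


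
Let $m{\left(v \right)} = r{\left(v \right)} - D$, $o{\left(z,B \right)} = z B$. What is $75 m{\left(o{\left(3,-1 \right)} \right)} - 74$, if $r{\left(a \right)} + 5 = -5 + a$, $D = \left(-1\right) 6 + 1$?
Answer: $-674$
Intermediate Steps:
$D = -5$ ($D = -6 + 1 = -5$)
$o{\left(z,B \right)} = B z$
$r{\left(a \right)} = -10 + a$ ($r{\left(a \right)} = -5 + \left(-5 + a\right) = -10 + a$)
$m{\left(v \right)} = -5 + v$ ($m{\left(v \right)} = \left(-10 + v\right) - -5 = \left(-10 + v\right) + 5 = -5 + v$)
$75 m{\left(o{\left(3,-1 \right)} \right)} - 74 = 75 \left(-5 - 3\right) - 74 = 75 \left(-8\right) - 74 = -600 - 74 = -674$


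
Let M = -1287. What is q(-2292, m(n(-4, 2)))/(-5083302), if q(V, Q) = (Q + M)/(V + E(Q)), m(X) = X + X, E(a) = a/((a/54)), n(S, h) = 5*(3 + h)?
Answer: -1237/11376429876 ≈ -1.0873e-7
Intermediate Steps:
n(S, h) = 15 + 5*h
E(a) = 54 (E(a) = a/((a*(1/54))) = a/((a/54)) = a*(54/a) = 54)
m(X) = 2*X
q(V, Q) = (-1287 + Q)/(54 + V) (q(V, Q) = (Q - 1287)/(V + 54) = (-1287 + Q)/(54 + V))
q(-2292, m(n(-4, 2)))/(-5083302) = ((-1287 + 2*(15 + 5*2))/(54 - 2292))/(-5083302) = ((-1287 + 2*(15 + 10))/(-2238))*(-1/5083302) = -(-1287 + 2*25)/2238*(-1/5083302) = -(-1287 + 50)/2238*(-1/5083302) = -1/2238*(-1237)*(-1/5083302) = (1237/2238)*(-1/5083302) = -1237/11376429876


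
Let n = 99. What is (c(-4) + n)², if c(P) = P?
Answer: 9025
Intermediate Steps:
(c(-4) + n)² = (-4 + 99)² = 95² = 9025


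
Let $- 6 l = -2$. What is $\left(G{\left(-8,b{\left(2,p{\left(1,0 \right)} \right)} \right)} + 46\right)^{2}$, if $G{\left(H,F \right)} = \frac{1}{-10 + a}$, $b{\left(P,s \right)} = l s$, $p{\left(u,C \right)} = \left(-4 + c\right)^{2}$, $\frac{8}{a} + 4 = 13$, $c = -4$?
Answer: $\frac{14160169}{6724} \approx 2105.9$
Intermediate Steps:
$a = \frac{8}{9}$ ($a = \frac{8}{-4 + 13} = \frac{8}{9} \approx 0.88889$)
$l = \frac{1}{3}$ ($l = \left(- \frac{1}{6}\right) \left(-2\right) = \frac{1}{3} \approx 0.33333$)
$p{\left(u,C \right)} = 64$ ($p{\left(u,C \right)} = \left(-4 - 4\right)^{2} = \left(-8\right)^{2} = 64$)
$b{\left(P,s \right)} = \frac{s}{3}$
$G{\left(H,F \right)} = - \frac{9}{82}$ ($G{\left(H,F \right)} = \frac{1}{-10 + \frac{8}{9}} = \frac{1}{- \frac{82}{9}} = - \frac{9}{82}$)
$\left(G{\left(-8,b{\left(2,p{\left(1,0 \right)} \right)} \right)} + 46\right)^{2} = \left(- \frac{9}{82} + 46\right)^{2} = \left(\frac{3763}{82}\right)^{2} = \frac{14160169}{6724}$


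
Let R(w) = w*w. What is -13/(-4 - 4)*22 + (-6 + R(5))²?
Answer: 1587/4 ≈ 396.75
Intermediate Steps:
R(w) = w²
-13/(-4 - 4)*22 + (-6 + R(5))² = -13/(-4 - 4)*22 + (-6 + 5²)² = -13/(-8)*22 + (-6 + 25)² = -13*(-⅛)*22 + 19² = (13/8)*22 + 361 = 143/4 + 361 = 1587/4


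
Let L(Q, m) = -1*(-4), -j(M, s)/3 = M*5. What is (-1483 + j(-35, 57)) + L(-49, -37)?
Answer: -954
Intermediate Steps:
j(M, s) = -15*M (j(M, s) = -3*M*5 = -15*M)
L(Q, m) = 4
(-1483 + j(-35, 57)) + L(-49, -37) = (-1483 - 15*(-35)) + 4 = (-1483 + 525) + 4 = -958 + 4 = -954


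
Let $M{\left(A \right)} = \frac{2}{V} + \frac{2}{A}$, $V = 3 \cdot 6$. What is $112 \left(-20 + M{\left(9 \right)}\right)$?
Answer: $- \frac{6608}{3} \approx -2202.7$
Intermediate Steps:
$V = 18$
$M{\left(A \right)} = \frac{1}{9} + \frac{2}{A}$ ($M{\left(A \right)} = \frac{2}{18} + \frac{2}{A} = 2 \cdot \frac{1}{18} + \frac{2}{A} = \frac{1}{9} + \frac{2}{A}$)
$112 \left(-20 + M{\left(9 \right)}\right) = 112 \left(-20 + \frac{18 + 9}{9 \cdot 9}\right) = 112 \left(-20 + \frac{1}{9} \cdot \frac{1}{9} \cdot 27\right) = 112 \left(-20 + \frac{1}{3}\right) = 112 \left(- \frac{59}{3}\right) = - \frac{6608}{3}$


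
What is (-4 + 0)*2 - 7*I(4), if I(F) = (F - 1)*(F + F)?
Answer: -176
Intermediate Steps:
I(F) = 2*F*(-1 + F) (I(F) = (-1 + F)*(2*F) = 2*F*(-1 + F))
(-4 + 0)*2 - 7*I(4) = (-4 + 0)*2 - 14*4*(-1 + 4) = -4*2 - 14*4*3 = -8 - 7*24 = -8 - 168 = -176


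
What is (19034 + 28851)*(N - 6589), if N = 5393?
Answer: -57270460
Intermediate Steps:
(19034 + 28851)*(N - 6589) = (19034 + 28851)*(5393 - 6589) = 47885*(-1196) = -57270460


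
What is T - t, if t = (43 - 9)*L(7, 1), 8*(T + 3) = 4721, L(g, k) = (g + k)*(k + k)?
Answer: 345/8 ≈ 43.125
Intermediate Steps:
L(g, k) = 2*k*(g + k) (L(g, k) = (g + k)*(2*k) = 2*k*(g + k))
T = 4697/8 (T = -3 + (⅛)*4721 = -3 + 4721/8 = 4697/8 ≈ 587.13)
t = 544 (t = (43 - 9)*(2*1*(7 + 1)) = 34*(2*1*8) = 34*16 = 544)
T - t = 4697/8 - 1*544 = 4697/8 - 544 = 345/8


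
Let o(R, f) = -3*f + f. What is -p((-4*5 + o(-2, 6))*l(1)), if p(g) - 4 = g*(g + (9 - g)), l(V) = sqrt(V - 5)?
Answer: -4 + 576*I ≈ -4.0 + 576.0*I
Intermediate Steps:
o(R, f) = -2*f
l(V) = sqrt(-5 + V)
p(g) = 4 + 9*g (p(g) = 4 + g*(g + (9 - g)) = 4 + g*9 = 4 + 9*g)
-p((-4*5 + o(-2, 6))*l(1)) = -(4 + 9*((-4*5 - 2*6)*sqrt(-5 + 1))) = -(4 + 9*((-20 - 12)*sqrt(-4))) = -(4 + 9*(-64*I)) = -(4 - 576*I) = -4 + 576*I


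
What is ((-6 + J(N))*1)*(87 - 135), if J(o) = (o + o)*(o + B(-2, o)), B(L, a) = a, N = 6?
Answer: -6624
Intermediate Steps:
J(o) = 4*o² (J(o) = (o + o)*(o + o) = (2*o)*(2*o) = 4*o²)
((-6 + J(N))*1)*(87 - 135) = ((-6 + 4*6²)*1)*(87 - 135) = ((-6 + 4*36)*1)*(-48) = ((-6 + 144)*1)*(-48) = (138*1)*(-48) = 138*(-48) = -6624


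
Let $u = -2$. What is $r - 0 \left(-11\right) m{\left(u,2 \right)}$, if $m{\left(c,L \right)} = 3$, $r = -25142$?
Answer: $-25142$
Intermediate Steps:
$r - 0 \left(-11\right) m{\left(u,2 \right)} = -25142 - 0 \left(-11\right) 3 = -25142 - 0 \cdot 3 = -25142 - 0 = -25142 + 0 = -25142$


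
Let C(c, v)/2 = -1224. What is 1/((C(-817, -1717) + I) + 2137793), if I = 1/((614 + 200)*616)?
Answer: 501424/1070713231281 ≈ 4.6831e-7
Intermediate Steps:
C(c, v) = -2448 (C(c, v) = 2*(-1224) = -2448)
I = 1/501424 (I = 1/(814*616) = 1/501424 ≈ 1.9943e-6)
1/((C(-817, -1717) + I) + 2137793) = 1/((-2448 + 1/501424) + 2137793) = 1/(-1227485951/501424 + 2137793) = 1/(1070713231281/501424) = 501424/1070713231281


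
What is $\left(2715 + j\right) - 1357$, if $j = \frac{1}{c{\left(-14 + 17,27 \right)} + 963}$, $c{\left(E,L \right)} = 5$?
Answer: $\frac{1314545}{968} \approx 1358.0$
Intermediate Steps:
$j = \frac{1}{968}$ ($j = \frac{1}{5 + 963} = \frac{1}{968} \approx 0.0010331$)
$\left(2715 + j\right) - 1357 = \left(2715 + \frac{1}{968}\right) - 1357 = \frac{2628121}{968} - 1357 = \frac{1314545}{968}$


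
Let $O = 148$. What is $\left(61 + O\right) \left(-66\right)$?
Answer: $-13794$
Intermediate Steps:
$\left(61 + O\right) \left(-66\right) = \left(61 + 148\right) \left(-66\right) = 209 \left(-66\right) = -13794$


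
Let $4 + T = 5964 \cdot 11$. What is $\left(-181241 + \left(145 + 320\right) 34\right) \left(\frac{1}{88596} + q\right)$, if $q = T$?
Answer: $- \frac{961468032031031}{88596} \approx -1.0852 \cdot 10^{10}$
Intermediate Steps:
$T = 65600$ ($T = -4 + 5964 \cdot 11 = -4 + 65604 = 65600$)
$q = 65600$
$\left(-181241 + \left(145 + 320\right) 34\right) \left(\frac{1}{88596} + q\right) = \left(-181241 + \left(145 + 320\right) 34\right) \left(\frac{1}{88596} + 65600\right) = \left(-181241 + 465 \cdot 34\right) \left(\frac{1}{88596} + 65600\right) = \left(-181241 + 15810\right) \frac{5811897601}{88596} = \left(-165431\right) \frac{5811897601}{88596} = - \frac{961468032031031}{88596}$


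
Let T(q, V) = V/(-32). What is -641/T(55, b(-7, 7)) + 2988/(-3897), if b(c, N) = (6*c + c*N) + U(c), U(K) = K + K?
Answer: -8916556/45465 ≈ -196.12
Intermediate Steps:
U(K) = 2*K
b(c, N) = 8*c + N*c (b(c, N) = (6*c + c*N) + 2*c = (6*c + N*c) + 2*c = 8*c + N*c)
T(q, V) = -V/32 (T(q, V) = V*(-1/32) = -V/32)
-641/T(55, b(-7, 7)) + 2988/(-3897) = -641*32/(7*(8 + 7)) + 2988/(-3897) = -641/((-(-7)*15/32)) + 2988*(-1/3897) = -641/((-1/32*(-105))) - 332/433 = -641/105/32 - 332/433 = -641*32/105 - 332/433 = -20512/105 - 332/433 = -8916556/45465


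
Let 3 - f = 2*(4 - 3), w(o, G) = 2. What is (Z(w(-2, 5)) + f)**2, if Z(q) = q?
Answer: 9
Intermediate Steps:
f = 1 (f = 3 - 2*(4 - 3) = 3 - 2 = 1)
(Z(w(-2, 5)) + f)**2 = (2 + 1)**2 = 3**2 = 9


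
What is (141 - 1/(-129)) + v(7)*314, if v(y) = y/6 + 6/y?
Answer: 701165/903 ≈ 776.48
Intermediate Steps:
v(y) = 6/y + y/6 (v(y) = y*(1/6) + 6/y = y/6 + 6/y = 6/y + y/6)
(141 - 1/(-129)) + v(7)*314 = (141 - 1/(-129)) + (6/7 + (1/6)*7)*314 = (141 - 1*(-1/129)) + (6*(1/7) + 7/6)*314 = (141 + 1/129) + (6/7 + 7/6)*314 = 18190/129 + (85/42)*314 = 18190/129 + 13345/21 = 701165/903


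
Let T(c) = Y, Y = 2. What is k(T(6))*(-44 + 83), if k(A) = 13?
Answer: 507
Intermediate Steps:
T(c) = 2
k(T(6))*(-44 + 83) = 13*(-44 + 83) = 13*39 = 507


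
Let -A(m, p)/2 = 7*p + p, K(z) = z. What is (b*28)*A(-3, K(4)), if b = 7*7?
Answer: -87808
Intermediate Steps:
A(m, p) = -16*p (A(m, p) = -2*(7*p + p) = -16*p)
b = 49
(b*28)*A(-3, K(4)) = (49*28)*(-16*4) = 1372*(-64) = -87808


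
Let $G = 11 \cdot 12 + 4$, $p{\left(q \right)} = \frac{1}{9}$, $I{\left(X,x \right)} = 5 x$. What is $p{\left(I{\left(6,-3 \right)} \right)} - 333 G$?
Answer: $- \frac{407591}{9} \approx -45288.0$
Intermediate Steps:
$p{\left(q \right)} = \frac{1}{9}$
$G = 136$ ($G = 132 + 4 = 136$)
$p{\left(I{\left(6,-3 \right)} \right)} - 333 G = \frac{1}{9} - 45288 = - \frac{407591}{9}$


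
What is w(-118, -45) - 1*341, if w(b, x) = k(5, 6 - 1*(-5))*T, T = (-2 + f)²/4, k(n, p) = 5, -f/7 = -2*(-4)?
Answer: 3864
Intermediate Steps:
f = -56 (f = -(-14)*(-4) = -7*8 = -56)
T = 841 (T = (-2 - 56)²/4 = (-58)²*(¼) = 3364*(¼) = 841)
w(b, x) = 4205 (w(b, x) = 5*841 = 4205)
w(-118, -45) - 1*341 = 4205 - 1*341 = 4205 - 341 = 3864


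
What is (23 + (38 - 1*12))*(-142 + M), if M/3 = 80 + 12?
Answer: 6566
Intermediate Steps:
M = 276 (M = 3*(80 + 12) = 3*92 = 276)
(23 + (38 - 1*12))*(-142 + M) = (23 + (38 - 1*12))*(-142 + 276) = (23 + (38 - 12))*134 = (23 + 26)*134 = 49*134 = 6566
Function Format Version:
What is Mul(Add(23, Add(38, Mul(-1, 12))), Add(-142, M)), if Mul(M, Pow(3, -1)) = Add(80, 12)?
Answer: 6566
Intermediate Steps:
M = 276 (M = Mul(3, Add(80, 12)) = Mul(3, 92) = 276)
Mul(Add(23, Add(38, Mul(-1, 12))), Add(-142, M)) = Mul(Add(23, Add(38, Mul(-1, 12))), Add(-142, 276)) = Mul(Add(23, Add(38, -12)), 134) = Mul(Add(23, 26), 134) = Mul(49, 134) = 6566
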